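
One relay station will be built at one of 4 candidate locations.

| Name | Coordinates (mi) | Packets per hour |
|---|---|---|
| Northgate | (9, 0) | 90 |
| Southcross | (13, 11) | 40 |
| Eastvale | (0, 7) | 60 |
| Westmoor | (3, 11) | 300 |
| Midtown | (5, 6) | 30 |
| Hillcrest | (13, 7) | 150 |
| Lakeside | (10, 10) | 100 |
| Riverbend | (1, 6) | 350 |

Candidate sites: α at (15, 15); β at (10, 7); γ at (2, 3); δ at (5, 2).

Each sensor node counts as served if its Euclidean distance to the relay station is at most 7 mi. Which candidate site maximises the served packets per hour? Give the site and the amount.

δ, covering 470

Coverage radius r = 7 mi; a point is covered iff (Δx)²+(Δy)² ≤ 7² = 49.
  α (15, 15): covers {Southcross} → 40
  β (10, 7): covers {Southcross, Midtown, Hillcrest, Lakeside} → 320
  γ (2, 3): covers {Eastvale, Midtown, Riverbend} → 440
  δ (5, 2): covers {Northgate, Midtown, Riverbend} → 470
Maximum coverage at δ: 470 packets per hour.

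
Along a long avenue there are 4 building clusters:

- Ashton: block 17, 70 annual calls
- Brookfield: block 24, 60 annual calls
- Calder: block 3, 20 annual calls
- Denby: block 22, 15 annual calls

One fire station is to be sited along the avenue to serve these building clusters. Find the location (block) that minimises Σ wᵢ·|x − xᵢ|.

For a sum of weighted absolute distances on a line, the optimum is the weighted median (not the mean). Total weight W = 165; half-weight = 82.5.
Sort by position and accumulate weight:
  block 3 (Calder, w=20) → cum 20
  block 17 (Ashton, w=70) → cum 90  ≥ 82.5 → median here
  block 22 (Denby, w=15) → cum 105
  block 24 (Brookfield, w=60) → cum 165
Optimal location: block 17.

x = 17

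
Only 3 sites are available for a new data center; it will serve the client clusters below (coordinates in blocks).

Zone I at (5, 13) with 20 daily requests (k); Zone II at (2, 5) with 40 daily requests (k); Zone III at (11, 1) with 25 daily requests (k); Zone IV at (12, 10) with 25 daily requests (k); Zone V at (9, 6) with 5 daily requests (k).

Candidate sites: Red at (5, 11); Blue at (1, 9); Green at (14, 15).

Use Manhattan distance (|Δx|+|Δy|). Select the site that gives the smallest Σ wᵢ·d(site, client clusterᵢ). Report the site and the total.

Total weighted distance at each candidate:
  Red (5, 11): total = 1045
  Blue (1, 9): total = 1165
  Green (14, 15): total = 1770
Minimum is at Red with total 1045 blocks.

Red, total 1045 blocks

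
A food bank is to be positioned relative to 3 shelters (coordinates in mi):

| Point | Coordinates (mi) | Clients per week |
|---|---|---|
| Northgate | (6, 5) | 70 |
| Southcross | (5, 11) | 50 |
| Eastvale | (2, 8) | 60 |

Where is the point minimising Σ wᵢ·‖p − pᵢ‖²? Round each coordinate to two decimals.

The minimiser of Σwᵢ‖p−pᵢ‖² is the weighted centroid p* = (Σwᵢpᵢ)/(Σwᵢ).
Σwᵢ = 180.
Σwᵢxᵢ = 70·6 + 50·5 + 60·2 = 790.
Σwᵢyᵢ = 70·5 + 50·11 + 60·8 = 1380.
x* = 790/180 = 4.39, y* = 1380/180 = 7.67.

(4.39, 7.67)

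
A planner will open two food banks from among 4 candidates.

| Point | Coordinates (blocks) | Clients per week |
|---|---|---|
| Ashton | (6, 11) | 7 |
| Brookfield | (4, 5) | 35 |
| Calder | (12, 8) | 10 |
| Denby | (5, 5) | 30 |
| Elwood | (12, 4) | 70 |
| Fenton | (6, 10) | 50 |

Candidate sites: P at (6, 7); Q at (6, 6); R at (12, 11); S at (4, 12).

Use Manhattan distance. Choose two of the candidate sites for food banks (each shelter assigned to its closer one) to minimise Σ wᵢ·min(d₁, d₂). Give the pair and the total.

Evaluate every pair (each demand assigned to the nearer of the two):
  {Q, R}: total = 920
  {P, R}: total = 928
  {P, Q}: total = 973
  {Q, S}: total = 1026
  {P, S}: total = 1101
  {R, S}: total = 1226
Best pair: {Q, R} with total 920.

{Q, R}, total 920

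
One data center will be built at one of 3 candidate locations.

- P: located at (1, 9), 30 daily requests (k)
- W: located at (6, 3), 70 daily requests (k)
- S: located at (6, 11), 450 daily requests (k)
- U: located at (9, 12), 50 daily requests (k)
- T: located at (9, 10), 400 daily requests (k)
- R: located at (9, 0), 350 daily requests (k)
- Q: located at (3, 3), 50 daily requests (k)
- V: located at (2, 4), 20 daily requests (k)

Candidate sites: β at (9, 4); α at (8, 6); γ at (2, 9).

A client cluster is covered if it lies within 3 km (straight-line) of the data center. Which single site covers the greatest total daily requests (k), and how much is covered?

γ, covering 30

Coverage radius r = 3 km; a point is covered iff (Δx)²+(Δy)² ≤ 3² = 9.
  β (9, 4): covers {none} → 0
  α (8, 6): covers {none} → 0
  γ (2, 9): covers {P} → 30
Maximum coverage at γ: 30 daily requests (k).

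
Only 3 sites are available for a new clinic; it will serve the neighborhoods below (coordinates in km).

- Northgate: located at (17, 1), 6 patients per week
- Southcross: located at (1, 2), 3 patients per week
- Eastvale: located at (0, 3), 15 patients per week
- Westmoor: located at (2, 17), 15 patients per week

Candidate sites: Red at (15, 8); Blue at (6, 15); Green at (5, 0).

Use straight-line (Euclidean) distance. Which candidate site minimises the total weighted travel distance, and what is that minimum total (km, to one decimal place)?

Total weighted distance at each candidate:
  Red (15, 8): total = 563.7
  Blue (6, 15): total = 416.9
  Green (5, 0): total = 432.1
Minimum is at Blue with total 416.9 km.

Blue, total 416.9 km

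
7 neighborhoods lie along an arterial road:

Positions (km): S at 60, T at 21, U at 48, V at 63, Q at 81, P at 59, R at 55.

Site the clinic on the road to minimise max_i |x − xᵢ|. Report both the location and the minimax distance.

The 1-center on a line is the midpoint of the two extreme points: leftmost at 21, rightmost at 81.
Optimal location = (21 + 81)/2 = 51; maximum distance = (81 − 21)/2 = 30.

location 51, max distance 30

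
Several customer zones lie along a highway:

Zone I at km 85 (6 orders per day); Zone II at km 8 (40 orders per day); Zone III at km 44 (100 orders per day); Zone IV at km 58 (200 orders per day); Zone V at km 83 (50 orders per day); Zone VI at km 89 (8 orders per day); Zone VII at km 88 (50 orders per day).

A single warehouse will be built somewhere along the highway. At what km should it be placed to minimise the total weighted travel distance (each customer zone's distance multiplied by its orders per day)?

For a sum of weighted absolute distances on a line, the optimum is the weighted median (not the mean). Total weight W = 454; half-weight = 227.
Sort by position and accumulate weight:
  km 8 (Zone II, w=40) → cum 40
  km 44 (Zone III, w=100) → cum 140
  km 58 (Zone IV, w=200) → cum 340  ≥ 227 → median here
  km 83 (Zone V, w=50) → cum 390
  km 85 (Zone I, w=6) → cum 396
  km 88 (Zone VII, w=50) → cum 446
  km 89 (Zone VI, w=8) → cum 454
Optimal location: km 58.

x = 58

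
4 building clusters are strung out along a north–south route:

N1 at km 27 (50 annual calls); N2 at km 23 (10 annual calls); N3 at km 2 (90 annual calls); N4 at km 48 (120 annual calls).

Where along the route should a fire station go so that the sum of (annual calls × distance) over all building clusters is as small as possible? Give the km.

x = 27

For a sum of weighted absolute distances on a line, the optimum is the weighted median (not the mean). Total weight W = 270; half-weight = 135.
Sort by position and accumulate weight:
  km 2 (N3, w=90) → cum 90
  km 23 (N2, w=10) → cum 100
  km 27 (N1, w=50) → cum 150  ≥ 135 → median here
  km 48 (N4, w=120) → cum 270
Optimal location: km 27.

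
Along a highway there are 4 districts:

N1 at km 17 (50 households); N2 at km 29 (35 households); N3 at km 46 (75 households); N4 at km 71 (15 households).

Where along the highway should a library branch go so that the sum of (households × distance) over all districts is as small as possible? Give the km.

x = 46

For a sum of weighted absolute distances on a line, the optimum is the weighted median (not the mean). Total weight W = 175; half-weight = 87.5.
Sort by position and accumulate weight:
  km 17 (N1, w=50) → cum 50
  km 29 (N2, w=35) → cum 85
  km 46 (N3, w=75) → cum 160  ≥ 87.5 → median here
  km 71 (N4, w=15) → cum 175
Optimal location: km 46.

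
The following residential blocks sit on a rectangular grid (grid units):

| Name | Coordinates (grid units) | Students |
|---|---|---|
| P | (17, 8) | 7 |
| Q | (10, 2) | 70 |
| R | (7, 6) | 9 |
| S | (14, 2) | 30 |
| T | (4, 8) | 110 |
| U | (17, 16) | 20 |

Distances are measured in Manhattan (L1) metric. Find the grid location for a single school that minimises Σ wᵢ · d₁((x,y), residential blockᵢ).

Manhattan distance separates: Σwᵢ(|x−xᵢ|+|y−yᵢ|) = Σwᵢ|x−xᵢ| + Σwᵢ|y−yᵢ|, so x and y are optimised independently as 1-D weighted medians.
Total weight W = 246; half = 123.
x-coordinate, sorted with cumulative weight:
  x=4 (T, w=110) cum 110
  x=7 (R, w=9) cum 119
  x=10 (Q, w=70) cum 189  ← median
  x=14 (S, w=30) cum 219
  x=17 (P, w=7) cum 226
  x=17 (U, w=20) cum 246
⇒ x* = 10
y-coordinate, sorted with cumulative weight:
  y=2 (Q, w=70) cum 70
  y=2 (S, w=30) cum 100
  y=6 (R, w=9) cum 109
  y=8 (P, w=7) cum 116
  y=8 (T, w=110) cum 226  ← median
  y=16 (U, w=20) cum 246
⇒ y* = 8

(10, 8)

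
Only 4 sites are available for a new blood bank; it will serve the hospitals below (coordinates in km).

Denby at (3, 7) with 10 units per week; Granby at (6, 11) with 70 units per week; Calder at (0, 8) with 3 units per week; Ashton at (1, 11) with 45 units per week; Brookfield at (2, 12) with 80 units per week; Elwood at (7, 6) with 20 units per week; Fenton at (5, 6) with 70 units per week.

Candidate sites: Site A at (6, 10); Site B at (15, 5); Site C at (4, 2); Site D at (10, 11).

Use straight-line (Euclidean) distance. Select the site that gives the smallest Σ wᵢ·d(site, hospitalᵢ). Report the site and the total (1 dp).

Total weighted distance at each candidate:
  Site A (6, 10): total = 1089.7
  Site B (15, 5): total = 3656.1
  Site C (4, 2): total = 2349.4
  Site D (10, 11): total = 2053.5
Minimum is at Site A with total 1089.7 km.

Site A, total 1089.7 km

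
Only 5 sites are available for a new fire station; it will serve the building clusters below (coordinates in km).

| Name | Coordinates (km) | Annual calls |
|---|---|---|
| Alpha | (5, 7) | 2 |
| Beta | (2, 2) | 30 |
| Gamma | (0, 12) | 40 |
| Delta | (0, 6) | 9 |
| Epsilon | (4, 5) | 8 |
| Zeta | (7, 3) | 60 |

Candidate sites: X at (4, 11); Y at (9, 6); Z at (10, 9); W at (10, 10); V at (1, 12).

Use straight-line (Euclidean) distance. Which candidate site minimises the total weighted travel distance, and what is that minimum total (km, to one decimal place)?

Y, total 1020.9 km

Total weighted distance at each candidate:
  X (4, 11): total = 1068.0
  Y (9, 6): total = 1020.9
  Z (10, 9): total = 1301.4
  W (10, 10): total = 1375.4
  V (1, 12): total = 1119.0
Minimum is at Y with total 1020.9 km.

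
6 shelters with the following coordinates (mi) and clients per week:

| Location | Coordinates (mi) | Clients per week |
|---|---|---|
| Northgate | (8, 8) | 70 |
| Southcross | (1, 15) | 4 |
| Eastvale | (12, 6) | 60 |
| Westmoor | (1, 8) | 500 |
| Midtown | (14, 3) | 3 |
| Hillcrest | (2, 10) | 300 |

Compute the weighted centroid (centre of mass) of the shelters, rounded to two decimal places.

The minimiser of Σwᵢ‖p−pᵢ‖² is the weighted centroid p* = (Σwᵢpᵢ)/(Σwᵢ).
Σwᵢ = 937.
Σwᵢxᵢ = 70·8 + 4·1 + 60·12 + 500·1 + 3·14 + 300·2 = 2426.
Σwᵢyᵢ = 70·8 + 4·15 + 60·6 + 500·8 + 3·3 + 300·10 = 7989.
x* = 2426/937 = 2.59, y* = 7989/937 = 8.53.

(2.59, 8.53)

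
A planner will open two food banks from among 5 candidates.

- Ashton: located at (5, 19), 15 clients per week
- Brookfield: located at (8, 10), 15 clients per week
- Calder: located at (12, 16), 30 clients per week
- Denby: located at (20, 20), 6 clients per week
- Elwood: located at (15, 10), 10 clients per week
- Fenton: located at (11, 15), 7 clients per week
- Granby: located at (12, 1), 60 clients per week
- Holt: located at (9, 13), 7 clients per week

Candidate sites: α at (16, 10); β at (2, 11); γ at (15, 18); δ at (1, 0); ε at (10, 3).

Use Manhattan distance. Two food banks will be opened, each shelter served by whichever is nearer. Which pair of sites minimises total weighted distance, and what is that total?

Evaluate every pair (each demand assigned to the nearer of the two):
  {γ, ε}: total = 938
  {α, ε}: total = 1194
  {α, γ}: total = 1386
  {β, ε}: total = 1396
  {γ, δ}: total = 1508
  {α, β}: total = 1577
  {δ, ε}: total = 1590
  {α, δ}: total = 1674
  {β, γ}: total = 1854
  {β, δ}: total = 1896
Best pair: {γ, ε} with total 938.

{γ, ε}, total 938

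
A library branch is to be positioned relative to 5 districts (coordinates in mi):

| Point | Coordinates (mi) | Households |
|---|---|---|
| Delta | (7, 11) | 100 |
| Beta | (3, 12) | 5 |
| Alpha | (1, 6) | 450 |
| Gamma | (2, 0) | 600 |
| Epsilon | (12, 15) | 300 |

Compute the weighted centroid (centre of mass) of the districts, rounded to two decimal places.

The minimiser of Σwᵢ‖p−pᵢ‖² is the weighted centroid p* = (Σwᵢpᵢ)/(Σwᵢ).
Σwᵢ = 1455.
Σwᵢxᵢ = 100·7 + 5·3 + 450·1 + 600·2 + 300·12 = 5965.
Σwᵢyᵢ = 100·11 + 5·12 + 450·6 + 600·0 + 300·15 = 8360.
x* = 5965/1455 = 4.10, y* = 8360/1455 = 5.75.

(4.10, 5.75)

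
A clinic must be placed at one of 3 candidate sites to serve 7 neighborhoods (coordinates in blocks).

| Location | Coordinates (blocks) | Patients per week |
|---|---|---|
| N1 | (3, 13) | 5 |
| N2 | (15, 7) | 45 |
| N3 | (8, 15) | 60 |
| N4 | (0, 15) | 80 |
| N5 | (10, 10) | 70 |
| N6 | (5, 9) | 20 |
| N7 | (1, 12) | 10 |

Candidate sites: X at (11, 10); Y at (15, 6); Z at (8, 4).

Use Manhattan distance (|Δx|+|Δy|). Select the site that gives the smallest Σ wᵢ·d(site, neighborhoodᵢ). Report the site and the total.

X, total 2460 blocks

Total weighted distance at each candidate:
  X (11, 10): total = 2460
  Y (15, 6): total = 4110
  Z (8, 4): total = 3570
Minimum is at X with total 2460 blocks.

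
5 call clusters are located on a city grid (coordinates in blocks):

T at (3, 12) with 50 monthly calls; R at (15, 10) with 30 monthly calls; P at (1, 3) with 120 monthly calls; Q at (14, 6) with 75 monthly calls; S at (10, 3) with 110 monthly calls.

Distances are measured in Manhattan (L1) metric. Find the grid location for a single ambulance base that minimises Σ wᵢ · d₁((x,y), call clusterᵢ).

(10, 3)

Manhattan distance separates: Σwᵢ(|x−xᵢ|+|y−yᵢ|) = Σwᵢ|x−xᵢ| + Σwᵢ|y−yᵢ|, so x and y are optimised independently as 1-D weighted medians.
Total weight W = 385; half = 192.5.
x-coordinate, sorted with cumulative weight:
  x=1 (P, w=120) cum 120
  x=3 (T, w=50) cum 170
  x=10 (S, w=110) cum 280  ← median
  x=14 (Q, w=75) cum 355
  x=15 (R, w=30) cum 385
⇒ x* = 10
y-coordinate, sorted with cumulative weight:
  y=3 (P, w=120) cum 120
  y=3 (S, w=110) cum 230  ← median
  y=6 (Q, w=75) cum 305
  y=10 (R, w=30) cum 335
  y=12 (T, w=50) cum 385
⇒ y* = 3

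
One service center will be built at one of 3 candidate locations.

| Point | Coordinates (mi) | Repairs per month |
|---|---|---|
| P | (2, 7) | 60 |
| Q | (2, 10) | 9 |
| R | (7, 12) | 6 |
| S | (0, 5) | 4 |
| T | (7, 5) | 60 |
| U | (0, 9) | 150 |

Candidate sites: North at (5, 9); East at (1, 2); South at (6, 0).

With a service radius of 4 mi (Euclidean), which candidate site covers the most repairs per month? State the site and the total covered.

Coverage radius r = 4 mi; a point is covered iff (Δx)²+(Δy)² ≤ 4² = 16.
  North (5, 9): covers {P, Q, R} → 75
  East (1, 2): covers {S} → 4
  South (6, 0): covers {none} → 0
Maximum coverage at North: 75 repairs per month.

North, covering 75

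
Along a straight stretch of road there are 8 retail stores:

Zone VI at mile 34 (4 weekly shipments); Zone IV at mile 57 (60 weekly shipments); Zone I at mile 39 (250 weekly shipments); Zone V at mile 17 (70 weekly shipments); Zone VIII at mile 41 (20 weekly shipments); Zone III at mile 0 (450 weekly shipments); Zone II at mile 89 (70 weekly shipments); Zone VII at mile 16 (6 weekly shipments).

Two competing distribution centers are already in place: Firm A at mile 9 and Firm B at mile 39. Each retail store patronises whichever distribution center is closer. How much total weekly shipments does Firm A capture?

The indifferent point is the midpoint (9+39)/2 = 24; retail stores left of it (closer to Firm A at 9) go to Firm A, those right go to Firm B.
  Zone III at 0 (w=450) → Firm A
  Zone VII at 16 (w=6) → Firm A
  Zone V at 17 (w=70) → Firm A
  Zone VI at 34 (w=4) → Firm B
  Zone I at 39 (w=250) → Firm B
  Zone VIII at 41 (w=20) → Firm B
  Zone IV at 57 (w=60) → Firm B
  Zone II at 89 (w=70) → Firm B
Firm A captures 526; Firm B captures 404.

526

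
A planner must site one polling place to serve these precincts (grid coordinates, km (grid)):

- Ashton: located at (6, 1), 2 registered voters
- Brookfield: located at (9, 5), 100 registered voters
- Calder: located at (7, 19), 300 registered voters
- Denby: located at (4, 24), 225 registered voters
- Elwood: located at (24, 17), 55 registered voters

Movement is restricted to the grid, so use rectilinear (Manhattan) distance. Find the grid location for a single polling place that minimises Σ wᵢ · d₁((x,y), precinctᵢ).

Manhattan distance separates: Σwᵢ(|x−xᵢ|+|y−yᵢ|) = Σwᵢ|x−xᵢ| + Σwᵢ|y−yᵢ|, so x and y are optimised independently as 1-D weighted medians.
Total weight W = 682; half = 341.
x-coordinate, sorted with cumulative weight:
  x=4 (Denby, w=225) cum 225
  x=6 (Ashton, w=2) cum 227
  x=7 (Calder, w=300) cum 527  ← median
  x=9 (Brookfield, w=100) cum 627
  x=24 (Elwood, w=55) cum 682
⇒ x* = 7
y-coordinate, sorted with cumulative weight:
  y=1 (Ashton, w=2) cum 2
  y=5 (Brookfield, w=100) cum 102
  y=17 (Elwood, w=55) cum 157
  y=19 (Calder, w=300) cum 457  ← median
  y=24 (Denby, w=225) cum 682
⇒ y* = 19

(7, 19)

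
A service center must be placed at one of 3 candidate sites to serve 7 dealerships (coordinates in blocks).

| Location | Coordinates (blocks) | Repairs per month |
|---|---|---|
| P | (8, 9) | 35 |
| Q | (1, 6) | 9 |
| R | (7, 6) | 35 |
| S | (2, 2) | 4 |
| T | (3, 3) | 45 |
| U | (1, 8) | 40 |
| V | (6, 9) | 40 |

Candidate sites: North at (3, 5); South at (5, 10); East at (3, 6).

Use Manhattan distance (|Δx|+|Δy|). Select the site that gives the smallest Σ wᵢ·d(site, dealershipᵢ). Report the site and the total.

Total weighted distance at each candidate:
  North (3, 5): total = 1103
  South (5, 10): total = 1191
  East (3, 6): total = 993
Minimum is at East with total 993 blocks.

East, total 993 blocks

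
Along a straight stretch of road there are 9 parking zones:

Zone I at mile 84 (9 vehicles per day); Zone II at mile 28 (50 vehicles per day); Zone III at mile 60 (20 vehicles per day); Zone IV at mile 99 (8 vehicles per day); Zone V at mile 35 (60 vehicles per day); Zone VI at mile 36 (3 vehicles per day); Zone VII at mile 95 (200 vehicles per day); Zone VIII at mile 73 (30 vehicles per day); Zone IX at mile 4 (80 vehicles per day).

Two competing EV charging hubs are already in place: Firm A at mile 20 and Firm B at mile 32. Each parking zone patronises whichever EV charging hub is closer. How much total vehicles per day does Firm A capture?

The indifferent point is the midpoint (20+32)/2 = 26; parking zones left of it (closer to Firm A at 20) go to Firm A, those right go to Firm B.
  Zone IX at 4 (w=80) → Firm A
  Zone II at 28 (w=50) → Firm B
  Zone V at 35 (w=60) → Firm B
  Zone VI at 36 (w=3) → Firm B
  Zone III at 60 (w=20) → Firm B
  Zone VIII at 73 (w=30) → Firm B
  Zone I at 84 (w=9) → Firm B
  Zone VII at 95 (w=200) → Firm B
  Zone IV at 99 (w=8) → Firm B
Firm A captures 80; Firm B captures 380.

80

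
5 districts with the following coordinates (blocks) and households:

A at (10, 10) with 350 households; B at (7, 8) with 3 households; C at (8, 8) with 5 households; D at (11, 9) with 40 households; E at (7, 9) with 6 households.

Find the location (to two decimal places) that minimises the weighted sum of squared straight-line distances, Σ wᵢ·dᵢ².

(10.01, 9.85)

The minimiser of Σwᵢ‖p−pᵢ‖² is the weighted centroid p* = (Σwᵢpᵢ)/(Σwᵢ).
Σwᵢ = 404.
Σwᵢxᵢ = 350·10 + 3·7 + 5·8 + 40·11 + 6·7 = 4043.
Σwᵢyᵢ = 350·10 + 3·8 + 5·8 + 40·9 + 6·9 = 3978.
x* = 4043/404 = 10.01, y* = 3978/404 = 9.85.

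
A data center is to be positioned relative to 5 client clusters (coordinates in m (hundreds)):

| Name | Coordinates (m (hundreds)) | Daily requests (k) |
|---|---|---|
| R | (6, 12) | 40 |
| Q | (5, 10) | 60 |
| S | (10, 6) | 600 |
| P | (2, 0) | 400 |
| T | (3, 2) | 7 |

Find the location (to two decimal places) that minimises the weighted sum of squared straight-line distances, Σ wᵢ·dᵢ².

The minimiser of Σwᵢ‖p−pᵢ‖² is the weighted centroid p* = (Σwᵢpᵢ)/(Σwᵢ).
Σwᵢ = 1107.
Σwᵢxᵢ = 40·6 + 60·5 + 600·10 + 400·2 + 7·3 = 7361.
Σwᵢyᵢ = 40·12 + 60·10 + 600·6 + 400·0 + 7·2 = 4694.
x* = 7361/1107 = 6.65, y* = 4694/1107 = 4.24.

(6.65, 4.24)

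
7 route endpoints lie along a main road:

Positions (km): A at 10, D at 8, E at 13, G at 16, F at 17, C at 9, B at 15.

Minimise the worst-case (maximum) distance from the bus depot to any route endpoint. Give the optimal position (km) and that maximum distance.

location 12.5, max distance 4.5

The 1-center on a line is the midpoint of the two extreme points: leftmost at 8, rightmost at 17.
Optimal location = (8 + 17)/2 = 12.5; maximum distance = (17 − 8)/2 = 4.5.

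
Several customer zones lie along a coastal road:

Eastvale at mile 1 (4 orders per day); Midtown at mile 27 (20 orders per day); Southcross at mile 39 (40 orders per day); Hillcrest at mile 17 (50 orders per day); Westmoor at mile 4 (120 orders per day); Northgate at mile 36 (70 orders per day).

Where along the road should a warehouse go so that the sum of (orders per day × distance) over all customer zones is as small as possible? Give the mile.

For a sum of weighted absolute distances on a line, the optimum is the weighted median (not the mean). Total weight W = 304; half-weight = 152.
Sort by position and accumulate weight:
  mile 1 (Eastvale, w=4) → cum 4
  mile 4 (Westmoor, w=120) → cum 124
  mile 17 (Hillcrest, w=50) → cum 174  ≥ 152 → median here
  mile 27 (Midtown, w=20) → cum 194
  mile 36 (Northgate, w=70) → cum 264
  mile 39 (Southcross, w=40) → cum 304
Optimal location: mile 17.

x = 17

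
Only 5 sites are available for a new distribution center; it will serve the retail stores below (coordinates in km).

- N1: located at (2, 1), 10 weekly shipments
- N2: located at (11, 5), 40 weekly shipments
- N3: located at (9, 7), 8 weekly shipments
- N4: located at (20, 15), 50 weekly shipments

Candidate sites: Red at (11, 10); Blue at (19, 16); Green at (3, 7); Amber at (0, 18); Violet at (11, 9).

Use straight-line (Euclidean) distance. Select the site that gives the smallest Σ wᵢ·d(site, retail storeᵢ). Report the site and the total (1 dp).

Total weighted distance at each candidate:
  Red (11, 10): total = 870.9
  Blue (19, 16): total = 949.1
  Green (3, 7): total = 1378.1
  Amber (0, 18): total = 1977.2
  Violet (11, 9): total = 843.9
Minimum is at Violet with total 843.9 km.

Violet, total 843.9 km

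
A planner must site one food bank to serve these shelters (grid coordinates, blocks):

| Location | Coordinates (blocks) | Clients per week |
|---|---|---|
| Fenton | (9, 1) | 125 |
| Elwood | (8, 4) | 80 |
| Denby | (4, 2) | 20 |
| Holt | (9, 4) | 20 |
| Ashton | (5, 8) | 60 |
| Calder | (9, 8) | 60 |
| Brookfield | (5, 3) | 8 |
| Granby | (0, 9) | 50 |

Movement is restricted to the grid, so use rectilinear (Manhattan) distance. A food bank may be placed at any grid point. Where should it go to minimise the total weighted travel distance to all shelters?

(8, 4)

Manhattan distance separates: Σwᵢ(|x−xᵢ|+|y−yᵢ|) = Σwᵢ|x−xᵢ| + Σwᵢ|y−yᵢ|, so x and y are optimised independently as 1-D weighted medians.
Total weight W = 423; half = 211.5.
x-coordinate, sorted with cumulative weight:
  x=0 (Granby, w=50) cum 50
  x=4 (Denby, w=20) cum 70
  x=5 (Ashton, w=60) cum 130
  x=5 (Brookfield, w=8) cum 138
  x=8 (Elwood, w=80) cum 218  ← median
  x=9 (Fenton, w=125) cum 343
  x=9 (Holt, w=20) cum 363
  x=9 (Calder, w=60) cum 423
⇒ x* = 8
y-coordinate, sorted with cumulative weight:
  y=1 (Fenton, w=125) cum 125
  y=2 (Denby, w=20) cum 145
  y=3 (Brookfield, w=8) cum 153
  y=4 (Elwood, w=80) cum 233  ← median
  y=4 (Holt, w=20) cum 253
  y=8 (Ashton, w=60) cum 313
  y=8 (Calder, w=60) cum 373
  y=9 (Granby, w=50) cum 423
⇒ y* = 4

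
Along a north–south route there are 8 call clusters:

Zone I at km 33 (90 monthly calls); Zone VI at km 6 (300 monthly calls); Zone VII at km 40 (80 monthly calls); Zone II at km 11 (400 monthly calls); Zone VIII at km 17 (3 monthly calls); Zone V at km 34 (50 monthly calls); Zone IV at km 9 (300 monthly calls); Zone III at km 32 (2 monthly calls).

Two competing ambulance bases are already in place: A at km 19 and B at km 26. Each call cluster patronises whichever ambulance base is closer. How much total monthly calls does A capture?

The indifferent point is the midpoint (19+26)/2 = 22.5; call clusters left of it (closer to A at 19) go to A, those right go to B.
  Zone VI at 6 (w=300) → A
  Zone IV at 9 (w=300) → A
  Zone II at 11 (w=400) → A
  Zone VIII at 17 (w=3) → A
  Zone III at 32 (w=2) → B
  Zone I at 33 (w=90) → B
  Zone V at 34 (w=50) → B
  Zone VII at 40 (w=80) → B
A captures 1003; B captures 222.

1003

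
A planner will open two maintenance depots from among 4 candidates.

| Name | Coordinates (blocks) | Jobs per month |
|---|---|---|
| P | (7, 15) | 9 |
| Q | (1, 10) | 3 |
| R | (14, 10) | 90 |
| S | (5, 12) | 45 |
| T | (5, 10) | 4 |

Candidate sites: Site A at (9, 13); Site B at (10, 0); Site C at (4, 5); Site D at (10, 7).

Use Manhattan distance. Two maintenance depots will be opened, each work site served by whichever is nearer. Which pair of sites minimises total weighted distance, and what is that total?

Evaluate every pair (each demand assigned to the nearer of the two):
  {Site A, Site D}: total = 952
  {Site A, Site C}: total = 1029
  {Site A, Site B}: total = 1042
  {Site C, Site D}: total = 1137
  {Site B, Site D}: total = 1247
  {Site B, Site C}: total = 1785
Best pair: {Site A, Site D} with total 952.

{Site A, Site D}, total 952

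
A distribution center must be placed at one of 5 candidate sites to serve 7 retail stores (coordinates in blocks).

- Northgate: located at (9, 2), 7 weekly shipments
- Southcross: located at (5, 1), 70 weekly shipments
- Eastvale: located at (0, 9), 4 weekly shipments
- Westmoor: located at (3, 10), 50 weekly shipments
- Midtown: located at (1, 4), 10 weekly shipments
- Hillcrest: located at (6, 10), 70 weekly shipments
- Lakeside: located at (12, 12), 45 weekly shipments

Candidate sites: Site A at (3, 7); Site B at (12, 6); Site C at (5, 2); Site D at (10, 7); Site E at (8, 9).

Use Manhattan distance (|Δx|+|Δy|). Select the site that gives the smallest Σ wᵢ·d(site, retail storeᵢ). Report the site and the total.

Site E, total 1803 blocks

Total weighted distance at each candidate:
  Site A (3, 7): total = 1907
  Site B (12, 6): total = 2699
  Site C (5, 2): total = 2101
  Site D (10, 7): total = 2285
  Site E (8, 9): total = 1803
Minimum is at Site E with total 1803 blocks.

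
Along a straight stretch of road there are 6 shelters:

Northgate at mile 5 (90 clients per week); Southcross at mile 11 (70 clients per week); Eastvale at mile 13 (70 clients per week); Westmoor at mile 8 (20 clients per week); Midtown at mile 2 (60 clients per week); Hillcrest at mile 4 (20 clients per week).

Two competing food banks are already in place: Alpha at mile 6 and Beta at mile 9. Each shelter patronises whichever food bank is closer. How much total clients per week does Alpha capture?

The indifferent point is the midpoint (6+9)/2 = 7.5; shelters left of it (closer to Alpha at 6) go to Alpha, those right go to Beta.
  Midtown at 2 (w=60) → Alpha
  Hillcrest at 4 (w=20) → Alpha
  Northgate at 5 (w=90) → Alpha
  Westmoor at 8 (w=20) → Beta
  Southcross at 11 (w=70) → Beta
  Eastvale at 13 (w=70) → Beta
Alpha captures 170; Beta captures 160.

170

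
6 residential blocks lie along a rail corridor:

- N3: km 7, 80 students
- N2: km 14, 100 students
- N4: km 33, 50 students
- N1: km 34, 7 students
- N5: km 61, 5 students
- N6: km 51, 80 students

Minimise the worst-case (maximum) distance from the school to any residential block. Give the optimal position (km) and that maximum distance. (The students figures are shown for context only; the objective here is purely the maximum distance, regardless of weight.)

location 34, max distance 27

The 1-center on a line is the midpoint of the two extreme points: leftmost at 7, rightmost at 61.
Optimal location = (7 + 61)/2 = 34; maximum distance = (61 − 7)/2 = 27.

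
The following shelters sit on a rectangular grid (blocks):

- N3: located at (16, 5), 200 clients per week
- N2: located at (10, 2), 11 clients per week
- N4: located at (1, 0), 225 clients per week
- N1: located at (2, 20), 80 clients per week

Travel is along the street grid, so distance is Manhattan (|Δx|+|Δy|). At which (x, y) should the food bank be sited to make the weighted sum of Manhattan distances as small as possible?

Manhattan distance separates: Σwᵢ(|x−xᵢ|+|y−yᵢ|) = Σwᵢ|x−xᵢ| + Σwᵢ|y−yᵢ|, so x and y are optimised independently as 1-D weighted medians.
Total weight W = 516; half = 258.
x-coordinate, sorted with cumulative weight:
  x=1 (N4, w=225) cum 225
  x=2 (N1, w=80) cum 305  ← median
  x=10 (N2, w=11) cum 316
  x=16 (N3, w=200) cum 516
⇒ x* = 2
y-coordinate, sorted with cumulative weight:
  y=0 (N4, w=225) cum 225
  y=2 (N2, w=11) cum 236
  y=5 (N3, w=200) cum 436  ← median
  y=20 (N1, w=80) cum 516
⇒ y* = 5

(2, 5)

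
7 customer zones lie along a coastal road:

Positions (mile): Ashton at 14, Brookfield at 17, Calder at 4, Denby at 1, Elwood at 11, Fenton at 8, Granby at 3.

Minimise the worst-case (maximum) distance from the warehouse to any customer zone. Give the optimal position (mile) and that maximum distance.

The 1-center on a line is the midpoint of the two extreme points: leftmost at 1, rightmost at 17.
Optimal location = (1 + 17)/2 = 9; maximum distance = (17 − 1)/2 = 8.

location 9, max distance 8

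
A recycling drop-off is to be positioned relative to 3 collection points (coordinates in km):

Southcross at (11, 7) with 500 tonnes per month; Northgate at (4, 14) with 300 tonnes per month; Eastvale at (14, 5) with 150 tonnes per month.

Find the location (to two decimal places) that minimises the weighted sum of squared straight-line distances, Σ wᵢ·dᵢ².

(9.26, 8.89)

The minimiser of Σwᵢ‖p−pᵢ‖² is the weighted centroid p* = (Σwᵢpᵢ)/(Σwᵢ).
Σwᵢ = 950.
Σwᵢxᵢ = 500·11 + 300·4 + 150·14 = 8800.
Σwᵢyᵢ = 500·7 + 300·14 + 150·5 = 8450.
x* = 8800/950 = 9.26, y* = 8450/950 = 8.89.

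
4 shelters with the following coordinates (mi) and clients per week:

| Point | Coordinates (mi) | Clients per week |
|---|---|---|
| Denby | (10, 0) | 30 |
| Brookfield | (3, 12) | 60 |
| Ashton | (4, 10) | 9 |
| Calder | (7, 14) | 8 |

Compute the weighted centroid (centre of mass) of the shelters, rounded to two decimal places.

The minimiser of Σwᵢ‖p−pᵢ‖² is the weighted centroid p* = (Σwᵢpᵢ)/(Σwᵢ).
Σwᵢ = 107.
Σwᵢxᵢ = 30·10 + 60·3 + 9·4 + 8·7 = 572.
Σwᵢyᵢ = 30·0 + 60·12 + 9·10 + 8·14 = 922.
x* = 572/107 = 5.35, y* = 922/107 = 8.62.

(5.35, 8.62)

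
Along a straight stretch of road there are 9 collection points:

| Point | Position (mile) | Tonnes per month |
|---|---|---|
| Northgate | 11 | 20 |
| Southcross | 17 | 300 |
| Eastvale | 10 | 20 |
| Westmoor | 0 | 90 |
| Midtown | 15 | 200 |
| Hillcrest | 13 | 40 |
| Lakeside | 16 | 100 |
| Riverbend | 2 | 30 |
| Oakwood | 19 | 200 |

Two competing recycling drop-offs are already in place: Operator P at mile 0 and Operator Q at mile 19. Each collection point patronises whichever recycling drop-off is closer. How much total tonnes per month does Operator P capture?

The indifferent point is the midpoint (0+19)/2 = 9.5; collection points left of it (closer to Operator P at 0) go to Operator P, those right go to Operator Q.
  Westmoor at 0 (w=90) → Operator P
  Riverbend at 2 (w=30) → Operator P
  Eastvale at 10 (w=20) → Operator Q
  Northgate at 11 (w=20) → Operator Q
  Hillcrest at 13 (w=40) → Operator Q
  Midtown at 15 (w=200) → Operator Q
  Lakeside at 16 (w=100) → Operator Q
  Southcross at 17 (w=300) → Operator Q
  Oakwood at 19 (w=200) → Operator Q
Operator P captures 120; Operator Q captures 880.

120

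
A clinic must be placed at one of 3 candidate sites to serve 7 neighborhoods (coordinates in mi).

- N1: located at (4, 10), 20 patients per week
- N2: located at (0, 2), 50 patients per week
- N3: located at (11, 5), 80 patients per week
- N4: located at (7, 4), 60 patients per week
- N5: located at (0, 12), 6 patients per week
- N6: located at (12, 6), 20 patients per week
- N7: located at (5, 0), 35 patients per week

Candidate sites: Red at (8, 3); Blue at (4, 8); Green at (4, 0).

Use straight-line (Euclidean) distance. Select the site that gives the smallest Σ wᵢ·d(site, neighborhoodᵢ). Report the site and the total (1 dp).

Red, total 1258.4 mi

Total weighted distance at each candidate:
  Red (8, 3): total = 1258.4
  Blue (4, 8): total = 1790.9
  Green (4, 0): total = 1722.7
Minimum is at Red with total 1258.4 mi.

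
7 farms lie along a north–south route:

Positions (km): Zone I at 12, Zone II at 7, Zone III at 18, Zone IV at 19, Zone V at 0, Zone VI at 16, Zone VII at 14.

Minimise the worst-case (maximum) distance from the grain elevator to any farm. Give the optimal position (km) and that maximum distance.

The 1-center on a line is the midpoint of the two extreme points: leftmost at 0, rightmost at 19.
Optimal location = (0 + 19)/2 = 9.5; maximum distance = (19 − 0)/2 = 9.5.

location 9.5, max distance 9.5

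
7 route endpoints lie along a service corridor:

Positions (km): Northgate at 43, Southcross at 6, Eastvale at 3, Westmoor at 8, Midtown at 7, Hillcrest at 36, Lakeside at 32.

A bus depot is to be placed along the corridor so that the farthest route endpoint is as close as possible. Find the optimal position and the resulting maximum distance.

location 23, max distance 20

The 1-center on a line is the midpoint of the two extreme points: leftmost at 3, rightmost at 43.
Optimal location = (3 + 43)/2 = 23; maximum distance = (43 − 3)/2 = 20.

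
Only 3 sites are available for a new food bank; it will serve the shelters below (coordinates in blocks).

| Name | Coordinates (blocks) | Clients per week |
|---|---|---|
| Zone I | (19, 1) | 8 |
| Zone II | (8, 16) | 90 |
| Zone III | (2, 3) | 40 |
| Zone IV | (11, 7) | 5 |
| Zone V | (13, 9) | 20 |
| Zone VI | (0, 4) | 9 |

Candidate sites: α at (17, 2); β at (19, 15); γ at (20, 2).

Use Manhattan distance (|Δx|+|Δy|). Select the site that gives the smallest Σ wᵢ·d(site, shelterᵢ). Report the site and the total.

Total weighted distance at each candidate:
  α (17, 2): total = 3180
  β (19, 15): total = 2942
  γ (20, 2): total = 3664
Minimum is at β with total 2942 blocks.

β, total 2942 blocks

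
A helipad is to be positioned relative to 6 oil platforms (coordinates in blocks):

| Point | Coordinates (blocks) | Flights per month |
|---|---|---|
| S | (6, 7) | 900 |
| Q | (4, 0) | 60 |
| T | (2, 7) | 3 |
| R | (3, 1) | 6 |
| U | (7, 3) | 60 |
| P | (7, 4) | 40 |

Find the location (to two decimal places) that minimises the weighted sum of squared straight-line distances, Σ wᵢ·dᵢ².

The minimiser of Σwᵢ‖p−pᵢ‖² is the weighted centroid p* = (Σwᵢpᵢ)/(Σwᵢ).
Σwᵢ = 1069.
Σwᵢxᵢ = 900·6 + 60·4 + 3·2 + 6·3 + 60·7 + 40·7 = 6364.
Σwᵢyᵢ = 900·7 + 60·0 + 3·7 + 6·1 + 60·3 + 40·4 = 6667.
x* = 6364/1069 = 5.95, y* = 6667/1069 = 6.24.

(5.95, 6.24)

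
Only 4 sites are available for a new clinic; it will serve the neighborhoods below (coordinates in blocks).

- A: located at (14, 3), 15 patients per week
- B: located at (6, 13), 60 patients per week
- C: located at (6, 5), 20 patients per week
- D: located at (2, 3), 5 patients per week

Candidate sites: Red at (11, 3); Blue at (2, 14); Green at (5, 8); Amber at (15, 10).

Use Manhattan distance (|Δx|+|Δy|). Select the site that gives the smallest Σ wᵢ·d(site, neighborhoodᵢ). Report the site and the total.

Green, total 690 blocks

Total weighted distance at each candidate:
  Red (11, 3): total = 1130
  Blue (2, 14): total = 960
  Green (5, 8): total = 690
  Amber (15, 10): total = 1220
Minimum is at Green with total 690 blocks.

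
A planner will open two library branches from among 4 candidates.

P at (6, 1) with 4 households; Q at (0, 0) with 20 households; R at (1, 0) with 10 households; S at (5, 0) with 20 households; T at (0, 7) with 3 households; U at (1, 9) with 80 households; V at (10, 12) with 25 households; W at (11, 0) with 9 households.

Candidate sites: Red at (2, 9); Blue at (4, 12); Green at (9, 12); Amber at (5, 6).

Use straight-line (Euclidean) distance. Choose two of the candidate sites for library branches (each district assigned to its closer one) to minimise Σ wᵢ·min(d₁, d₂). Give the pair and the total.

Evaluate every pair (each demand assigned to the nearer of the two):
  {Red, Green}: total = 723.4
  {Red, Amber}: total = 728.8
  {Red, Blue}: total = 853.5
  {Green, Amber}: total = 885.4
  {Blue, Amber}: total = 949.8
  {Blue, Green}: total = 1155.3
Best pair: {Red, Green} with total 723.4.

{Red, Green}, total 723.4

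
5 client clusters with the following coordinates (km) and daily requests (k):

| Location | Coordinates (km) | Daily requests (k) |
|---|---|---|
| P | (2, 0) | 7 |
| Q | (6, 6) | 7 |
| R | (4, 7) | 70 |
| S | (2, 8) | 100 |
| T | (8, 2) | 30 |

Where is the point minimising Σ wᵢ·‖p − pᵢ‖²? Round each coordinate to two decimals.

(3.63, 6.50)

The minimiser of Σwᵢ‖p−pᵢ‖² is the weighted centroid p* = (Σwᵢpᵢ)/(Σwᵢ).
Σwᵢ = 214.
Σwᵢxᵢ = 7·2 + 7·6 + 70·4 + 100·2 + 30·8 = 776.
Σwᵢyᵢ = 7·0 + 7·6 + 70·7 + 100·8 + 30·2 = 1392.
x* = 776/214 = 3.63, y* = 1392/214 = 6.50.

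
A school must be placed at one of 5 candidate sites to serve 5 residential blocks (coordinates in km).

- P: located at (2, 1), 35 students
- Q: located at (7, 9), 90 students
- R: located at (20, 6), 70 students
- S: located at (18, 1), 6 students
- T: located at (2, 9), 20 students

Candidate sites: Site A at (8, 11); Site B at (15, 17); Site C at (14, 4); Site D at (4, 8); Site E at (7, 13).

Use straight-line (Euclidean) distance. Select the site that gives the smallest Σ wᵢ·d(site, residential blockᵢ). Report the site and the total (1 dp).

Total weighted distance at each candidate:
  Site A (8, 11): total = 1730.8
  Site B (15, 17): total = 2988.6
  Site C (14, 4): total = 1939.9
  Site D (4, 8): total = 1806.8
  Site E (7, 13): total = 2074.3
Minimum is at Site A with total 1730.8 km.

Site A, total 1730.8 km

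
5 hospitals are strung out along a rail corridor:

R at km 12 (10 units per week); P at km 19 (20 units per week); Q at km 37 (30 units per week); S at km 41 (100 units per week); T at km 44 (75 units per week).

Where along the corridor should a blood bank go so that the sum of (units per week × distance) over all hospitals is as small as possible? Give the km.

For a sum of weighted absolute distances on a line, the optimum is the weighted median (not the mean). Total weight W = 235; half-weight = 117.5.
Sort by position and accumulate weight:
  km 12 (R, w=10) → cum 10
  km 19 (P, w=20) → cum 30
  km 37 (Q, w=30) → cum 60
  km 41 (S, w=100) → cum 160  ≥ 117.5 → median here
  km 44 (T, w=75) → cum 235
Optimal location: km 41.

x = 41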